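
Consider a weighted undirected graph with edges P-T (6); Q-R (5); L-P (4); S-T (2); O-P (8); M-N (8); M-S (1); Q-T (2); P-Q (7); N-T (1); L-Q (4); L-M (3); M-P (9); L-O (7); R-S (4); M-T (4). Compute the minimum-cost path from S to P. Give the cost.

Some routes from S to P:
S → T → P: 2 + 6 = 8
S → M → L → P: 1 + 3 + 4 = 8
S → M → P: 1 + 9 = 10
The minimum is 8.

8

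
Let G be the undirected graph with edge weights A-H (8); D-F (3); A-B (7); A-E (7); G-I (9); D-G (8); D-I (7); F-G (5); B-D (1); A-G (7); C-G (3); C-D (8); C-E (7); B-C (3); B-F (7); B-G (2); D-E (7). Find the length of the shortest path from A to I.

15

Checking several routes:
A-G-B-D-I: 7 + 2 + 1 + 7 = 17
A-G-I: 7 + 9 = 16
A-B-D-I: 7 + 1 + 7 = 15
The minimum is 15.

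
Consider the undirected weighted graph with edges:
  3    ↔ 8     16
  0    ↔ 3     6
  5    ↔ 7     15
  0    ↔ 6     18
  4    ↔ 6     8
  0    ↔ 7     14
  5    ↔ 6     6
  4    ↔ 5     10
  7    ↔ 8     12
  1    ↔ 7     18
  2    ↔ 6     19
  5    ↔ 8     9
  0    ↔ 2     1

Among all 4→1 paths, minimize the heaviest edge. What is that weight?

Some routes from 4 to 1:
4-6-5-8-7-1: max(8, 6, 9, 12, 18) = 18
4-6-5-8-3-0-7-1: max(8, 6, 9, 16, 6, 14, 18) = 18
4-6-5-7-1: max(8, 6, 15, 18) = 18
4-6-0-3-8-7-1: max(8, 18, 6, 16, 12, 18) = 18
Best route has worst link 18.

18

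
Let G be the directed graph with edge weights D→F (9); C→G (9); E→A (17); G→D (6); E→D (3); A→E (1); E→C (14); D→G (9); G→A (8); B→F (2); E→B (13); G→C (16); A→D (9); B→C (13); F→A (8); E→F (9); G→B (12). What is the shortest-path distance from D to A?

Paths from D to A:
D-F-A: 9 + 8 = 17
D-G-A: 9 + 8 = 17
D-G-B-F-A: 9 + 12 + 2 + 8 = 31
Shortest: 17.

17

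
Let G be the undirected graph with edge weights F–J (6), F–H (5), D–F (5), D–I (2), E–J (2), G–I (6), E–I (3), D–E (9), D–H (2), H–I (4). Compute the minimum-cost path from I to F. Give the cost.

7

Comparing a few candidate routes:
I-E-D-F: 3 + 9 + 5 = 17
I-D-H-F: 2 + 2 + 5 = 9
I-H-D-F: 4 + 2 + 5 = 11
I-H-F: 4 + 5 = 9
I-D-F: 2 + 5 = 7
I-E-J-F: 3 + 2 + 6 = 11
The minimum is 7.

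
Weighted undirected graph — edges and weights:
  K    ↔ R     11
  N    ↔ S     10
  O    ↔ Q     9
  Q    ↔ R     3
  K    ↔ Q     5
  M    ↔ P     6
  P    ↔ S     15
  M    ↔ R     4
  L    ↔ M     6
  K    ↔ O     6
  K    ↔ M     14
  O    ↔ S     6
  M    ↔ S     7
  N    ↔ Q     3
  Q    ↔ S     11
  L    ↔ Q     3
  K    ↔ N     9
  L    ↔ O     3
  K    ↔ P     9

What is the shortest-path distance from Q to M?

7

A few of the Q→M routes:
Q - R - M: 3 + 4 = 7
Q - O - L - M: 9 + 3 + 6 = 18
Q - L - M: 3 + 6 = 9
Best route has total 7.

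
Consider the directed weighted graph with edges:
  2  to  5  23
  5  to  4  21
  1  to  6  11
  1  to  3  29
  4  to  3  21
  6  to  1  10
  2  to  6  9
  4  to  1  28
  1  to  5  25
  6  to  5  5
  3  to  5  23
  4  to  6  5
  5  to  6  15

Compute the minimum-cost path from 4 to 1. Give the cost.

Routes from 4 to 1:
4 - 1: 28
4 - 6 - 1: 5 + 10 = 15
4 - 3 - 5 - 6 - 1: 21 + 23 + 15 + 10 = 69
Shortest: 15.

15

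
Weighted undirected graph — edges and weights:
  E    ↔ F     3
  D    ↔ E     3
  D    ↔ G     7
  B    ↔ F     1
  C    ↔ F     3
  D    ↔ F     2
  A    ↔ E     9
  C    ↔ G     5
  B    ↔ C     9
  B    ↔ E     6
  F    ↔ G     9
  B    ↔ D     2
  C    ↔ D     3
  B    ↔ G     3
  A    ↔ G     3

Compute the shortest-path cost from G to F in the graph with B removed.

A few of the G→F routes:
G -> C -> F: 5 + 3 = 8
G -> F: 9
G -> C -> D -> F: 5 + 3 + 2 = 10
G -> D -> E -> F: 7 + 3 + 3 = 13
G -> D -> F: 7 + 2 = 9
The minimum is 8.

8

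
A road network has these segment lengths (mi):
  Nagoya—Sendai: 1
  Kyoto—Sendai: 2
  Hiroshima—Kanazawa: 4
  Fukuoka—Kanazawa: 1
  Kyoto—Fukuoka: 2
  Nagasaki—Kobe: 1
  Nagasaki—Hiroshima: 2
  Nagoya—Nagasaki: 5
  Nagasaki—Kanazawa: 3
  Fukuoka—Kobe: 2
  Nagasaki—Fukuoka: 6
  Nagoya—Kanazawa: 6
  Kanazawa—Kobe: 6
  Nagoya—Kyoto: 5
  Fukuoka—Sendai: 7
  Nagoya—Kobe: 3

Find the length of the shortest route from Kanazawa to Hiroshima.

Checking several routes:
Kanazawa -> Nagasaki -> Hiroshima: 3 + 2 = 5
Kanazawa -> Fukuoka -> Kobe -> Nagasaki -> Hiroshima: 1 + 2 + 1 + 2 = 6
Kanazawa -> Kobe -> Nagasaki -> Hiroshima: 6 + 1 + 2 = 9
Kanazawa -> Hiroshima: 4
The minimum is 4 mi.

4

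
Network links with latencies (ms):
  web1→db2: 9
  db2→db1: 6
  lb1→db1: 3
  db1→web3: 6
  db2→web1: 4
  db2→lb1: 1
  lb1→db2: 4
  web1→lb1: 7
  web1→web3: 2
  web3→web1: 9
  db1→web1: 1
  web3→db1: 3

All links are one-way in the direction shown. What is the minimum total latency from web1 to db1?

5

Some routes from web1 to db1:
web1 - db2 - lb1 - db1: 9 + 1 + 3 = 13
web1 - lb1 - db1: 7 + 3 = 10
web1 - web3 - db1: 2 + 3 = 5
Best route has total 5 ms.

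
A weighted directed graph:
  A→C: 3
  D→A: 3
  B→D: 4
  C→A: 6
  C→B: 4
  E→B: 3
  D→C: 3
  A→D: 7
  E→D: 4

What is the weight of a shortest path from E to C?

Paths from E to C:
E -> D -> A -> C: 4 + 3 + 3 = 10
E -> D -> C: 4 + 3 = 7
E -> B -> D -> C: 3 + 4 + 3 = 10
E -> B -> D -> A -> C: 3 + 4 + 3 + 3 = 13
The minimum is 7.

7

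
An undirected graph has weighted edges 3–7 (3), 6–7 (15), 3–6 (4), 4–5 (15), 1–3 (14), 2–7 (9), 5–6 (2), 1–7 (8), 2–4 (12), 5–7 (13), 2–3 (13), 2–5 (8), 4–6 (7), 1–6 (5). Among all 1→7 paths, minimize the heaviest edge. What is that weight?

5

Checking several routes:
1-7: max(8) = 8
1-6-5-2-7: max(5, 2, 8, 9) = 9
1-6-3-2-7: max(5, 4, 13, 9) = 13
1-6-3-7: max(5, 4, 3) = 5
1-6-4-2-7: max(5, 7, 12, 9) = 12
1-6-3-2-5-7: max(5, 4, 13, 8, 13) = 13
Best route has worst link 5.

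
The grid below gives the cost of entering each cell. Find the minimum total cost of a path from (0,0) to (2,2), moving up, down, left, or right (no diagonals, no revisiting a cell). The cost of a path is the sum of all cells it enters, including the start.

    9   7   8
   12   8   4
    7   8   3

31

Cheapest: r0c0 → r0c1 → r0c2 → r1c2 → r2c2
  9 + 7 + 8 + 4 + 3 = 31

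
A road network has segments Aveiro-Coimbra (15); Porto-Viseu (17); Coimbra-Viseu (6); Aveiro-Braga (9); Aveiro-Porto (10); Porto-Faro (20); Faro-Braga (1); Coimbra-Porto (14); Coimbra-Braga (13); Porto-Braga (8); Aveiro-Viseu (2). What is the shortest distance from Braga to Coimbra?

13

Comparing a few candidate routes:
Braga - Aveiro - Viseu - Coimbra: 9 + 2 + 6 = 17
Braga - Porto - Coimbra: 8 + 14 = 22
Braga - Coimbra: 13
Shortest: 13 mi.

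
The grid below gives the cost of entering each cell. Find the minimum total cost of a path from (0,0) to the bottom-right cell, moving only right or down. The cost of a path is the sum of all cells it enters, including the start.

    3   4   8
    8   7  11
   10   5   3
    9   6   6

28

One optimal route is (0,0) → (0,1) → (1,1) → (2,1) → (2,2) → (3,2).
Its cost is 3 + 4 + 7 + 5 + 3 + 6 = 28.
For comparison, the top-then-right route costs 35.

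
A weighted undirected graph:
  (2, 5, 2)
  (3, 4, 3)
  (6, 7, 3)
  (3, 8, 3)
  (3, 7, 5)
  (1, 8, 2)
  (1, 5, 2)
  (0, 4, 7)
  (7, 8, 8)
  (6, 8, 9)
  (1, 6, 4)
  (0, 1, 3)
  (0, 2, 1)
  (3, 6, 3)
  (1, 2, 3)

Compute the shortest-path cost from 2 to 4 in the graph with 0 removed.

11

Some routes from 2 to 4 avoiding 0:
2 → 1 → 8 → 3 → 4: 3 + 2 + 3 + 3 = 11
2 → 1 → 6 → 3 → 4: 3 + 4 + 3 + 3 = 13
2 → 5 → 1 → 6 → 7 → 3 → 4: 2 + 2 + 4 + 3 + 5 + 3 = 19
2 → 5 → 1 → 6 → 3 → 4: 2 + 2 + 4 + 3 + 3 = 14
2 → 5 → 1 → 8 → 3 → 4: 2 + 2 + 2 + 3 + 3 = 12
2 → 1 → 6 → 7 → 3 → 4: 3 + 4 + 3 + 5 + 3 = 18
Best route has total 11.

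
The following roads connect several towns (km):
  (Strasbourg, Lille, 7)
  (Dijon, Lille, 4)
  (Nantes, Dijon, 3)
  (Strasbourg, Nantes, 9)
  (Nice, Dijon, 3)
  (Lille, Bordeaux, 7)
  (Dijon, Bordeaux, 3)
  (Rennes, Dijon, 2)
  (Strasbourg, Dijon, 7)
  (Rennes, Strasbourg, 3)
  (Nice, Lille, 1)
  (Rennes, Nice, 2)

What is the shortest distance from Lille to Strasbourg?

6

A few of the Lille→Strasbourg routes:
Lille -> Nice -> Rennes -> Strasbourg: 1 + 2 + 3 = 6
Lille -> Nice -> Dijon -> Rennes -> Strasbourg: 1 + 3 + 2 + 3 = 9
Lille -> Strasbourg: 7
Lille -> Dijon -> Rennes -> Strasbourg: 4 + 2 + 3 = 9
Best route has total 6 km.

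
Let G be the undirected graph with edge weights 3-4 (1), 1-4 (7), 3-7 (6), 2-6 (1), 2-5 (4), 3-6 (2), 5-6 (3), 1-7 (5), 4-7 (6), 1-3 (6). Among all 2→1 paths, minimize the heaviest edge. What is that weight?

6

Some routes from 2 to 1:
2 -> 5 -> 6 -> 3 -> 7 -> 1: max(4, 3, 2, 6, 5) = 6
2 -> 5 -> 6 -> 3 -> 1: max(4, 3, 2, 6) = 6
2 -> 5 -> 6 -> 3 -> 4 -> 7 -> 1: max(4, 3, 2, 1, 6, 5) = 6
The minimum achievable maximum is 6.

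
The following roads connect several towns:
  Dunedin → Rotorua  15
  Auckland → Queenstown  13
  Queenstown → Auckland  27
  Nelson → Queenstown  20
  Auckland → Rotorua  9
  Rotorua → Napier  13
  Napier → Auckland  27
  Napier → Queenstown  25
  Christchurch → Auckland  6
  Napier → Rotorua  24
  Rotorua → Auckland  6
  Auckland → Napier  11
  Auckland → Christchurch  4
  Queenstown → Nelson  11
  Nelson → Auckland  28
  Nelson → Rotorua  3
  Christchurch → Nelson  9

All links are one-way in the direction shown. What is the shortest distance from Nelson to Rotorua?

3

A few of the Nelson→Rotorua routes:
Nelson -> Auckland -> Rotorua: 28 + 9 = 37
Nelson -> Rotorua: 3
Nelson -> Queenstown -> Auckland -> Rotorua: 20 + 27 + 9 = 56
The minimum is 3.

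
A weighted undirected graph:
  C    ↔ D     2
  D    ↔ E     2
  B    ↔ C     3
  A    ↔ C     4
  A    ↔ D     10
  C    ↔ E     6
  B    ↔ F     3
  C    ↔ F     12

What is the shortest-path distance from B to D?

Checking several routes:
B-C-D: 3 + 2 = 5
B-C-A-D: 3 + 4 + 10 = 17
B-C-E-D: 3 + 6 + 2 = 11
B-F-C-D: 3 + 12 + 2 = 17
The minimum is 5.

5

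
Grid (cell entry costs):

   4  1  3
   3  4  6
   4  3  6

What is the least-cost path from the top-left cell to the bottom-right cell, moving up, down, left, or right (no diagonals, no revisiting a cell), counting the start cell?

18

One optimal route is [0,0] → [0,1] → [1,1] → [2,1] → [2,2].
Its cost is 4 + 1 + 4 + 3 + 6 = 18.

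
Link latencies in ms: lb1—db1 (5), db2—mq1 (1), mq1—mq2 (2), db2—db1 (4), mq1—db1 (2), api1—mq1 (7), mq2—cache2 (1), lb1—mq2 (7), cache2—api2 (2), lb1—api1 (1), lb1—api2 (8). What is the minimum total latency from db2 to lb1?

Some routes from db2 to lb1:
db2-mq1-mq2-lb1: 1 + 2 + 7 = 10
db2-db1-lb1: 4 + 5 = 9
db2-mq1-api1-lb1: 1 + 7 + 1 = 9
db2-mq1-db1-lb1: 1 + 2 + 5 = 8
Shortest: 8 ms.

8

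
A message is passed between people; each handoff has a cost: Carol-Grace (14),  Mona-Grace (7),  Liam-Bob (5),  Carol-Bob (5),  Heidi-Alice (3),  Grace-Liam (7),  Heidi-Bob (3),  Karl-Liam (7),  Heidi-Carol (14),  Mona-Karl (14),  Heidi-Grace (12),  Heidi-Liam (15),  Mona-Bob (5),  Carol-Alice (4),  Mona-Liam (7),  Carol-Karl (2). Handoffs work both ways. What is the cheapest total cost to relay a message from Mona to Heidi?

8

Comparing a few candidate routes:
Mona-Grace-Heidi: 7 + 12 = 19
Mona-Bob-Carol-Alice-Heidi: 5 + 5 + 4 + 3 = 17
Mona-Liam-Bob-Heidi: 7 + 5 + 3 = 15
Mona-Bob-Heidi: 5 + 3 = 8
Mona-Liam-Heidi: 7 + 15 = 22
The minimum is 8.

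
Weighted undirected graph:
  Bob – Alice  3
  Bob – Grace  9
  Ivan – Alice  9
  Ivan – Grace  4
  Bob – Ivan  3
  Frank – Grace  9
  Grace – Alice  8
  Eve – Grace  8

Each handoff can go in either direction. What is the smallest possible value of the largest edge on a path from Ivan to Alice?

3

Paths from Ivan to Alice:
Ivan→Grace→Bob→Alice: max(4, 9, 3) = 9
Ivan→Bob→Alice: max(3, 3) = 3
Ivan→Grace→Alice: max(4, 8) = 8
Ivan→Alice: max(9) = 9
Ivan→Bob→Grace→Alice: max(3, 9, 8) = 9
Best route has worst link 3.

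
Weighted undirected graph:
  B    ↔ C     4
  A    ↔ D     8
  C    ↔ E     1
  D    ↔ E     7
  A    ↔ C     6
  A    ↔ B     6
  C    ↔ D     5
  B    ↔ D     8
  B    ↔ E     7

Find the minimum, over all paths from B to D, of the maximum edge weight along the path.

5

Some routes from B to D:
B → C → E → D: max(4, 1, 7) = 7
B → E → C → D: max(7, 1, 5) = 7
B → A → C → E → D: max(6, 6, 1, 7) = 7
B → A → C → D: max(6, 6, 5) = 6
B → C → D: max(4, 5) = 5
B → E → D: max(7, 7) = 7
The minimum achievable maximum is 5.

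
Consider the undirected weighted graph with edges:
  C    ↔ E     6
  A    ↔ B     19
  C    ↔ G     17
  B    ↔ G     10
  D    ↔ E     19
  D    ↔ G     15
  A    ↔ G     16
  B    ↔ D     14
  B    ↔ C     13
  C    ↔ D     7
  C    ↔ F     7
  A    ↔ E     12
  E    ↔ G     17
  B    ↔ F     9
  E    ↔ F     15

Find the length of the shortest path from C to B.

Some routes from C to B:
C → G → B: 17 + 10 = 27
C → F → B: 7 + 9 = 16
C → D → B: 7 + 14 = 21
C → E → F → B: 6 + 15 + 9 = 30
C → B: 13
The minimum is 13.

13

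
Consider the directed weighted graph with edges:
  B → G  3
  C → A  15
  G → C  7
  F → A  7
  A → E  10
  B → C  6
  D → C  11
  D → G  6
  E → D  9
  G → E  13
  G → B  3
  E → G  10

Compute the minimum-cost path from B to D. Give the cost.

Routes from B to D:
B-G-C-A-E-D: 3 + 7 + 15 + 10 + 9 = 44
B-C-A-E-D: 6 + 15 + 10 + 9 = 40
B-G-E-D: 3 + 13 + 9 = 25
Shortest: 25.

25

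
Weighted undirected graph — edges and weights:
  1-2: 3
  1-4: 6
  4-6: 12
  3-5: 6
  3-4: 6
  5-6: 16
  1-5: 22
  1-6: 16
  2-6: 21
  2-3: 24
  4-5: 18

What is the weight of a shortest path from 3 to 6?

18

Comparing a few candidate routes:
3-5-6: 6 + 16 = 22
3-4-1-2-6: 6 + 6 + 3 + 21 = 36
3-4-6: 6 + 12 = 18
3-4-1-6: 6 + 6 + 16 = 28
3-5-4-6: 6 + 18 + 12 = 36
Shortest: 18.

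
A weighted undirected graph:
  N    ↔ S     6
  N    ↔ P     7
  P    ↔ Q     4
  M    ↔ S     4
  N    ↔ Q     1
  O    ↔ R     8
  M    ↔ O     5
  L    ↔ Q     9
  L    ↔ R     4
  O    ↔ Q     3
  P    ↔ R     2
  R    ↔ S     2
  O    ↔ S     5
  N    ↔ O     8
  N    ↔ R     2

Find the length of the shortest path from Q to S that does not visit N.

8

A few of the Q→S routes:
Q→P→R→S: 4 + 2 + 2 = 8
Q→O→M→S: 3 + 5 + 4 = 12
Q→O→R→S: 3 + 8 + 2 = 13
Q→O→S: 3 + 5 = 8
The minimum is 8.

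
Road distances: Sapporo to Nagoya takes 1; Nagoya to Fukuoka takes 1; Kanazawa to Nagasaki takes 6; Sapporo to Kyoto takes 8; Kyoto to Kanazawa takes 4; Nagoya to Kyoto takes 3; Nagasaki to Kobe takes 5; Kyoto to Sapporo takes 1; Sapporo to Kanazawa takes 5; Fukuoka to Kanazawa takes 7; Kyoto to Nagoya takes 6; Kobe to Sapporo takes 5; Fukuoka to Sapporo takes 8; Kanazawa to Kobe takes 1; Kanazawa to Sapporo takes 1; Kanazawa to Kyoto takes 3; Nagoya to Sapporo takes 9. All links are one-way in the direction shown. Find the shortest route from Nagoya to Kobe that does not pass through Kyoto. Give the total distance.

Checking several routes:
Nagoya -> Sapporo -> Kanazawa -> Kobe: 9 + 5 + 1 = 15
Nagoya -> Fukuoka -> Sapporo -> Kanazawa -> Nagasaki -> Kobe: 1 + 8 + 5 + 6 + 5 = 25
Nagoya -> Fukuoka -> Kanazawa -> Nagasaki -> Kobe: 1 + 7 + 6 + 5 = 19
Nagoya -> Fukuoka -> Sapporo -> Kanazawa -> Kobe: 1 + 8 + 5 + 1 = 15
Nagoya -> Fukuoka -> Kanazawa -> Kobe: 1 + 7 + 1 = 9
The minimum is 9.

9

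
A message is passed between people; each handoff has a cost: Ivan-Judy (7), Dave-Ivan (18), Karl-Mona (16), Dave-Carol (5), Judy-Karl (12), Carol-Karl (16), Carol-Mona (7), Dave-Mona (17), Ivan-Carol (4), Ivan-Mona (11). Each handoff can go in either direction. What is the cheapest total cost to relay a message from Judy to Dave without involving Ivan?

Candidate routes:
Judy - Karl - Carol - Mona - Dave: 12 + 16 + 7 + 17 = 52
Judy - Karl - Carol - Dave: 12 + 16 + 5 = 33
Judy - Karl - Mona - Carol - Dave: 12 + 16 + 7 + 5 = 40
Judy - Karl - Mona - Dave: 12 + 16 + 17 = 45
The minimum is 33.

33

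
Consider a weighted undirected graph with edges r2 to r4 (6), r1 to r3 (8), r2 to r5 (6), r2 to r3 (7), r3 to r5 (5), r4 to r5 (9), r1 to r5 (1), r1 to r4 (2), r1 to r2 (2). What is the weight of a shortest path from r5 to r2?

Comparing a few candidate routes:
r5 -> r3 -> r1 -> r2: 5 + 8 + 2 = 15
r5 -> r4 -> r1 -> r2: 9 + 2 + 2 = 13
r5 -> r2: 6
r5 -> r3 -> r2: 5 + 7 = 12
r5 -> r1 -> r4 -> r2: 1 + 2 + 6 = 9
r5 -> r1 -> r2: 1 + 2 = 3
Shortest: 3.

3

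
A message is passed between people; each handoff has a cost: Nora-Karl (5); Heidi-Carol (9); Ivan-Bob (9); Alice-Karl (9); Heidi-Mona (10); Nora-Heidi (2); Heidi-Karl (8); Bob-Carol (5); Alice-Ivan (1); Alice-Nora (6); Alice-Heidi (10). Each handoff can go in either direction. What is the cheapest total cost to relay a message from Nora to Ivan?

7

Some routes from Nora to Ivan:
Nora - Alice - Ivan: 6 + 1 = 7
Nora - Karl - Alice - Ivan: 5 + 9 + 1 = 15
Nora - Heidi - Alice - Ivan: 2 + 10 + 1 = 13
Shortest: 7.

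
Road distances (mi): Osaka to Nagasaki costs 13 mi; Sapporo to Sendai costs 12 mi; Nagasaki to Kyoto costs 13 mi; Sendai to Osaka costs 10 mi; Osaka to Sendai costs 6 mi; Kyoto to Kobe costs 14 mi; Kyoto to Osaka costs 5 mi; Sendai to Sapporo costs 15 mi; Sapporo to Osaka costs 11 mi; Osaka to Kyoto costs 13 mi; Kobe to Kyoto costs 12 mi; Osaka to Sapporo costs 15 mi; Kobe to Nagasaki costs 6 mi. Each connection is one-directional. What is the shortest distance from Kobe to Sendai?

Paths from Kobe to Sendai:
Kobe→Nagasaki→Kyoto→Osaka→Sendai: 6 + 13 + 5 + 6 = 30
Kobe→Nagasaki→Kyoto→Osaka→Sapporo→Sendai: 6 + 13 + 5 + 15 + 12 = 51
Kobe→Kyoto→Osaka→Sendai: 12 + 5 + 6 = 23
Kobe→Kyoto→Osaka→Sapporo→Sendai: 12 + 5 + 15 + 12 = 44
Shortest: 23 mi.

23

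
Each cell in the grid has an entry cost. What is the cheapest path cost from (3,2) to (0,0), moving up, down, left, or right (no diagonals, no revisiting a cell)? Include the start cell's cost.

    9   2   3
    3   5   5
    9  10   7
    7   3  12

38

Take [3,2]→[2,2]→[1,2]→[0,2]→[0,1]→[0,0] for a total of 12 + 7 + 5 + 3 + 2 + 9 = 38.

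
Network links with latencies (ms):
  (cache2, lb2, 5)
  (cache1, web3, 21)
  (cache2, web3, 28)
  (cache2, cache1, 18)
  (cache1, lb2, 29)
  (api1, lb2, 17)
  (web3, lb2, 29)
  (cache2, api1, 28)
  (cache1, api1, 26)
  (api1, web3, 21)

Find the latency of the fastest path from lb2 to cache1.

23

Comparing a few candidate routes:
lb2→web3→cache1: 29 + 21 = 50
lb2→cache1: 29
lb2→api1→cache1: 17 + 26 = 43
lb2→cache2→cache1: 5 + 18 = 23
The minimum is 23 ms.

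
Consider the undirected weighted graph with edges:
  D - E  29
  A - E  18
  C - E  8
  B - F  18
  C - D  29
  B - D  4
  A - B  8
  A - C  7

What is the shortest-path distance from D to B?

Routes from D to B:
D -> C -> E -> A -> B: 29 + 8 + 18 + 8 = 63
D -> E -> C -> A -> B: 29 + 8 + 7 + 8 = 52
D -> E -> A -> B: 29 + 18 + 8 = 55
D -> C -> A -> B: 29 + 7 + 8 = 44
D -> B: 4
Best route has total 4.

4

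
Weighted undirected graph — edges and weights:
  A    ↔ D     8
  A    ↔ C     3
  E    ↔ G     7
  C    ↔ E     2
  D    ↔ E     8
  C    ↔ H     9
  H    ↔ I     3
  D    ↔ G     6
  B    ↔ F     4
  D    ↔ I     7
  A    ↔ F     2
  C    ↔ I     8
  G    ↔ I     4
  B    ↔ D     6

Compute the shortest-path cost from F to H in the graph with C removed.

20

A few of the F→H routes:
F - A - D - G - I - H: 2 + 8 + 6 + 4 + 3 = 23
F - B - D - G - I - H: 4 + 6 + 6 + 4 + 3 = 23
F - A - D - I - H: 2 + 8 + 7 + 3 = 20
F - B - D - I - H: 4 + 6 + 7 + 3 = 20
Shortest: 20.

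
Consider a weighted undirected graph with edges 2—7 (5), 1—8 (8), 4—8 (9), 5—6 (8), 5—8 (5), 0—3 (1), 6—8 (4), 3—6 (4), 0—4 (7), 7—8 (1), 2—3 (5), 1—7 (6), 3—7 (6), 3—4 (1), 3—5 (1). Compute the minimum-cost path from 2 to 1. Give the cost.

11

A few of the 2→1 routes:
2 → 7 → 8 → 1: 5 + 1 + 8 = 14
2 → 3 → 5 → 8 → 1: 5 + 1 + 5 + 8 = 19
2 → 7 → 1: 5 + 6 = 11
2 → 3 → 6 → 8 → 7 → 1: 5 + 4 + 4 + 1 + 6 = 20
2 → 3 → 5 → 8 → 7 → 1: 5 + 1 + 5 + 1 + 6 = 18
2 → 3 → 7 → 1: 5 + 6 + 6 = 17
Shortest: 11.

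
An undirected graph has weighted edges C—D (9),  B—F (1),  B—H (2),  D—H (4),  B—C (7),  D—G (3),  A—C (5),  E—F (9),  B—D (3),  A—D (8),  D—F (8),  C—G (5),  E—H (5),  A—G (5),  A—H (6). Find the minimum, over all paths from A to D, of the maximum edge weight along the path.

5

Some routes from A to D:
A → G → D: max(5, 3) = 5
A → H → B → C → G → D: max(6, 2, 7, 5, 3) = 7
A → C → G → D: max(5, 5, 3) = 5
A → H → D: max(6, 4) = 6
A → H → B → D: max(6, 2, 3) = 6
The minimum achievable maximum is 5.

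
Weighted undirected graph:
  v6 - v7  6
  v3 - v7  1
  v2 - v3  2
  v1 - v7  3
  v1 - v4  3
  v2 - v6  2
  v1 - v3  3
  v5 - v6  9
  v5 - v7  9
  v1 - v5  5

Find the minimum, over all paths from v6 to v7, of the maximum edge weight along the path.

Checking several routes:
v6→v7: max(6) = 6
v6→v2→v3→v7: max(2, 2, 1) = 2
v6→v2→v3→v1→v7: max(2, 2, 3, 3) = 3
v6→v2→v3→v1→v5→v7: max(2, 2, 3, 5, 9) = 9
The minimum achievable maximum is 2.

2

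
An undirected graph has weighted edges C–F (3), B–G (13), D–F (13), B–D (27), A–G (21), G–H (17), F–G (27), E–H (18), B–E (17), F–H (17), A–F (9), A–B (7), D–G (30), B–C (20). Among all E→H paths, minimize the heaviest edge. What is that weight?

17

Comparing a few candidate routes:
E-B-G-H: max(17, 13, 17) = 17
E-H: max(18) = 18
E-B-C-F-H: max(17, 20, 3, 17) = 20
E-B-A-F-H: max(17, 7, 9, 17) = 17
The minimum achievable maximum is 17.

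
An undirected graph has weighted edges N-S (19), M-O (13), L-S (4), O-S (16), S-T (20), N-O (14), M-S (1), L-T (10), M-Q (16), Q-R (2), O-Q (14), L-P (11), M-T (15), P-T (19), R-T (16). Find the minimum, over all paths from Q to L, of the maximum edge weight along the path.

Comparing a few candidate routes:
Q→R→T→M→S→L: max(2, 16, 15, 1, 4) = 16
Q→O→M→S→L: max(14, 13, 1, 4) = 14
Q→R→T→L: max(2, 16, 10) = 16
Q→R→T→M→O→S→L: max(2, 16, 15, 13, 16, 4) = 16
Q→O→M→T→L: max(14, 13, 15, 10) = 15
The minimum achievable maximum is 14.

14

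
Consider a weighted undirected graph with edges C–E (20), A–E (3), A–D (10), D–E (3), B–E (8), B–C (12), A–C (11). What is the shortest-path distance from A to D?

6

Candidate routes:
A -> E -> D: 3 + 3 = 6
A -> C -> E -> D: 11 + 20 + 3 = 34
A -> C -> B -> E -> D: 11 + 12 + 8 + 3 = 34
A -> D: 10
Best route has total 6.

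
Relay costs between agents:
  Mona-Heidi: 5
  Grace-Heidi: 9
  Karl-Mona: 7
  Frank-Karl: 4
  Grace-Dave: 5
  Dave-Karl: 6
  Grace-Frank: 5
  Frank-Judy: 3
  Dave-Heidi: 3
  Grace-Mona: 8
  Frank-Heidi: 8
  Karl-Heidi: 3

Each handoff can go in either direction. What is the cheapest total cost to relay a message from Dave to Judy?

Checking several routes:
Dave -> Heidi -> Karl -> Frank -> Judy: 3 + 3 + 4 + 3 = 13
Dave -> Grace -> Frank -> Judy: 5 + 5 + 3 = 13
Dave -> Karl -> Frank -> Judy: 6 + 4 + 3 = 13
The minimum is 13.

13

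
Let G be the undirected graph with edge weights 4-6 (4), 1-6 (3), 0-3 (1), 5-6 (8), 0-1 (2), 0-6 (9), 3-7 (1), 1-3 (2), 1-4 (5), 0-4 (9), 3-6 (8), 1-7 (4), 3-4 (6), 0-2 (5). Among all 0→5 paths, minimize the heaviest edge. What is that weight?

8

Some routes from 0 to 5:
0→1→7→3→4→6→5: max(2, 4, 1, 6, 4, 8) = 8
0→1→7→3→6→5: max(2, 4, 1, 8, 8) = 8
0→1→3→6→5: max(2, 2, 8, 8) = 8
0→1→4→6→5: max(2, 5, 4, 8) = 8
0→1→6→5: max(2, 3, 8) = 8
0→1→3→4→6→5: max(2, 2, 6, 4, 8) = 8
Smallest bottleneck: 8.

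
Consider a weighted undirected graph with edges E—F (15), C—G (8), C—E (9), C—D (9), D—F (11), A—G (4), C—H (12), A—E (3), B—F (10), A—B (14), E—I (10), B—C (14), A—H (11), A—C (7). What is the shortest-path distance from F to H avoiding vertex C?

29

Candidate routes:
F - E - A - H: 15 + 3 + 11 = 29
F - B - A - H: 10 + 14 + 11 = 35
The minimum is 29.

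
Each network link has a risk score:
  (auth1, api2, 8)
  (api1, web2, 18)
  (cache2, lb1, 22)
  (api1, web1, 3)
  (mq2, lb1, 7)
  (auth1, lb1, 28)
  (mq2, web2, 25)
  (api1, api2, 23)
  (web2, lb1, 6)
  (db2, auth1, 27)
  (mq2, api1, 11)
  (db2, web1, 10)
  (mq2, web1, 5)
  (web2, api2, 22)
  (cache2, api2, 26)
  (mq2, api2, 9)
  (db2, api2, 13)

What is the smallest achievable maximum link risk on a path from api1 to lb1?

Checking several routes:
api1→web1→db2→api2→mq2→lb1: max(3, 10, 13, 9, 7) = 13
api1→web1→mq2→lb1: max(3, 5, 7) = 7
api1→mq2→lb1: max(11, 7) = 11
Smallest bottleneck: 7.

7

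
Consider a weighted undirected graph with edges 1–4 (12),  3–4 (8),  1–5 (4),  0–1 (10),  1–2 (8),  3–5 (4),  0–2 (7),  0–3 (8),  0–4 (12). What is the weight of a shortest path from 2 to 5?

12

Some routes from 2 to 5:
2 - 0 - 3 - 5: 7 + 8 + 4 = 19
2 - 0 - 1 - 5: 7 + 10 + 4 = 21
2 - 1 - 0 - 3 - 5: 8 + 10 + 8 + 4 = 30
2 - 1 - 5: 8 + 4 = 12
Best route has total 12.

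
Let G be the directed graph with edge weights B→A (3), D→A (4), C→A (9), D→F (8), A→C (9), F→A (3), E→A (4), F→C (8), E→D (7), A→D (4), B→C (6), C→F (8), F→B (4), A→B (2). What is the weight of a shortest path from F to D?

7

Paths from F to D:
F→A→D: 3 + 4 = 7
F→B→C→A→D: 4 + 6 + 9 + 4 = 23
F→C→A→D: 8 + 9 + 4 = 21
F→B→A→D: 4 + 3 + 4 = 11
The minimum is 7.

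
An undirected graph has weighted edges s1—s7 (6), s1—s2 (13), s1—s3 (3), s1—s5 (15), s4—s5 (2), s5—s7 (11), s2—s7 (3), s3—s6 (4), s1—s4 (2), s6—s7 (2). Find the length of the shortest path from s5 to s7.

10

A few of the s5→s7 routes:
s5 - s7: 11
s5 - s4 - s1 - s3 - s6 - s7: 2 + 2 + 3 + 4 + 2 = 13
s5 - s4 - s1 - s7: 2 + 2 + 6 = 10
The minimum is 10.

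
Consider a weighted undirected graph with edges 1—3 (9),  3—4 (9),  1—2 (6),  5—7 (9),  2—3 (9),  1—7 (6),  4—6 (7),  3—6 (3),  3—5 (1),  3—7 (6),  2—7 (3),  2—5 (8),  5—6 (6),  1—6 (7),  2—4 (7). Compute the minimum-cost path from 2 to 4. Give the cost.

7

Checking several routes:
2-7-3-4: 3 + 6 + 9 = 18
2-3-6-4: 9 + 3 + 7 = 19
2-5-3-4: 8 + 1 + 9 = 18
2-3-4: 9 + 9 = 18
2-4: 7
2-7-3-6-4: 3 + 6 + 3 + 7 = 19
The minimum is 7.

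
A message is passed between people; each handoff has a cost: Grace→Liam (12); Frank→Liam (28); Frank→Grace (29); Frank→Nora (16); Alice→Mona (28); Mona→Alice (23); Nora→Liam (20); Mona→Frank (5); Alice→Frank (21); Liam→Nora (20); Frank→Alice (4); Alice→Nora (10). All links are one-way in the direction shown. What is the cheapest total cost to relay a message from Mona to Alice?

Candidate routes:
Mona -> Frank -> Alice: 5 + 4 = 9
Mona -> Alice: 23
Shortest: 9.

9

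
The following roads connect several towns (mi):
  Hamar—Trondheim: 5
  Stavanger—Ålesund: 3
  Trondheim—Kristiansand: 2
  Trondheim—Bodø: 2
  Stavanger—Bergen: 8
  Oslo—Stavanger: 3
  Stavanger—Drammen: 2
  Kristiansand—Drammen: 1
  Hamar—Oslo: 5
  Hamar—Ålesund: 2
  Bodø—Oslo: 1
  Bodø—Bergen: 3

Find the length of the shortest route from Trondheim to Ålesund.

A few of the Trondheim→Ålesund routes:
Trondheim -> Kristiansand -> Drammen -> Stavanger -> Ålesund: 2 + 1 + 2 + 3 = 8
Trondheim -> Bodø -> Oslo -> Hamar -> Ålesund: 2 + 1 + 5 + 2 = 10
Trondheim -> Bodø -> Oslo -> Stavanger -> Ålesund: 2 + 1 + 3 + 3 = 9
Trondheim -> Hamar -> Ålesund: 5 + 2 = 7
Best route has total 7 mi.

7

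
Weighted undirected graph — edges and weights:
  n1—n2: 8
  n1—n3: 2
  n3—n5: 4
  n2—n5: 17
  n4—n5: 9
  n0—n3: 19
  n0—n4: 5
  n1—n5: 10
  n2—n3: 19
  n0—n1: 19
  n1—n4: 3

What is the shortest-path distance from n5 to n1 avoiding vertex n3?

10

A few of the n5→n1 routes:
n5 -> n2 -> n1: 17 + 8 = 25
n5 -> n1: 10
n5 -> n4 -> n1: 9 + 3 = 12
Shortest: 10.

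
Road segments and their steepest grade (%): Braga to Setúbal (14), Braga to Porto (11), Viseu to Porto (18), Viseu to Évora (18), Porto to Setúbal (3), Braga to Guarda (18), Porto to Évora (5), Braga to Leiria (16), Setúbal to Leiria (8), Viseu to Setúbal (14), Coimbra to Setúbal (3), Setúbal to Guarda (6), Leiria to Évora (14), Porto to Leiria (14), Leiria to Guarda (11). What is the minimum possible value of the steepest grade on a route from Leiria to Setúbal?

8

Some routes from Leiria to Setúbal:
Leiria→Setúbal: max(8) = 8
Leiria→Porto→Setúbal: max(14, 3) = 14
Leiria→Guarda→Setúbal: max(11, 6) = 11
Leiria→Porto→Braga→Setúbal: max(14, 11, 14) = 14
The minimum achievable maximum is 8%.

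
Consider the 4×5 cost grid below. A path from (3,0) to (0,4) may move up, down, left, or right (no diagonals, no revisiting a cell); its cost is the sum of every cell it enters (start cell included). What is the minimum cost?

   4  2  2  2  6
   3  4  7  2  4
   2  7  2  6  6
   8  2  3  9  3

29

Path r3c0 -> r2c0 -> r1c0 -> r0c0 -> r0c1 -> r0c2 -> r0c3 -> r0c4: 8 + 2 + 3 + 4 + 2 + 2 + 2 + 6 = 29.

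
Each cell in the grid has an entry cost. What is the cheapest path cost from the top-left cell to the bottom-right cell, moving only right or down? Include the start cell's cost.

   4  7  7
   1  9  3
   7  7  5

Path [0,0] → [1,0] → [1,1] → [1,2] → [2,2]: 4 + 1 + 9 + 3 + 5 = 22.
(Top row then right column would cost 26.)

22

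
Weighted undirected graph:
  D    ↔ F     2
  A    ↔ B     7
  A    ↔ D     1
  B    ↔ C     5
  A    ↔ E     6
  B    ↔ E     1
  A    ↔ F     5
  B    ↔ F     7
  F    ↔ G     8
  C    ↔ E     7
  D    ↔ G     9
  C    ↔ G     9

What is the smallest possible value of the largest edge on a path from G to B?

A few of the G→B routes:
G→F→D→A→B: max(8, 2, 1, 7) = 8
G→F→D→A→E→C→B: max(8, 2, 1, 6, 7, 5) = 8
G→F→D→A→E→B: max(8, 2, 1, 6, 1) = 8
The minimum achievable maximum is 8.

8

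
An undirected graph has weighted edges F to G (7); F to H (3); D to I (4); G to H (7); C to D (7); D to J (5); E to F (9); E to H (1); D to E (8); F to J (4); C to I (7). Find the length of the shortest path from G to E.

Comparing a few candidate routes:
G → F → E: 7 + 9 = 16
G → H → E: 7 + 1 = 8
G → F → H → E: 7 + 3 + 1 = 11
Shortest: 8.

8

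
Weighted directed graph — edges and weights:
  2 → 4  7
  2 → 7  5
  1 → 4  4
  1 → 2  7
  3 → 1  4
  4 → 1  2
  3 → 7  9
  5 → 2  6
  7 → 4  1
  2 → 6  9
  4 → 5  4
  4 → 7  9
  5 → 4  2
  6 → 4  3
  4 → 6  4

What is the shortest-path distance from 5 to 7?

Candidate routes:
5 -> 2 -> 7: 6 + 5 = 11
5 -> 2 -> 4 -> 7: 6 + 7 + 9 = 22
5 -> 4 -> 7: 2 + 9 = 11
5 -> 4 -> 1 -> 2 -> 7: 2 + 2 + 7 + 5 = 16
5 -> 2 -> 6 -> 4 -> 7: 6 + 9 + 3 + 9 = 27
Shortest: 11.

11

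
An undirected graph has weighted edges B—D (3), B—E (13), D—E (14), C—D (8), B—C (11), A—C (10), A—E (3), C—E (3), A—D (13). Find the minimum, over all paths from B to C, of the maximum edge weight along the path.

Checking several routes:
B - E - A - D - C: max(13, 3, 13, 8) = 13
B - C: max(11) = 11
B - E - C: max(13, 3) = 13
B - D - C: max(3, 8) = 8
B - D - A - E - C: max(3, 13, 3, 3) = 13
B - E - A - C: max(13, 3, 10) = 13
Smallest bottleneck: 8.

8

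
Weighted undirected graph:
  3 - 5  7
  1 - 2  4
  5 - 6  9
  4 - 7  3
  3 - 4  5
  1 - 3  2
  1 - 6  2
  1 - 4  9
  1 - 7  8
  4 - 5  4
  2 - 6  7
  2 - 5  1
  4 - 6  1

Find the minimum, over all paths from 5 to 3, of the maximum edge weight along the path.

A few of the 5→3 routes:
5-2-6-1-3: max(1, 7, 2, 2) = 7
5-4-3: max(4, 5) = 5
5-2-6-4-3: max(1, 7, 1, 5) = 7
5-2-1-6-4-3: max(1, 4, 2, 1, 5) = 5
5-4-6-1-3: max(4, 1, 2, 2) = 4
5-2-1-3: max(1, 4, 2) = 4
The minimum achievable maximum is 4.

4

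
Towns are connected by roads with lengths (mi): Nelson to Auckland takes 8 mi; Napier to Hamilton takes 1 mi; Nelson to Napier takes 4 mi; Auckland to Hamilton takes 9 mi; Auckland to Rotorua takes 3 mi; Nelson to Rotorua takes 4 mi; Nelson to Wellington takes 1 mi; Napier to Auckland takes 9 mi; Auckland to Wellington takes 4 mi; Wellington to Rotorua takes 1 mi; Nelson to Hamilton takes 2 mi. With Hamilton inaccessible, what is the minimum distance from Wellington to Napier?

5

Comparing a few candidate routes:
Wellington - Nelson - Napier: 1 + 4 = 5
Wellington - Auckland - Napier: 4 + 9 = 13
Wellington - Rotorua - Auckland - Napier: 1 + 3 + 9 = 13
Wellington - Rotorua - Nelson - Napier: 1 + 4 + 4 = 9
Best route has total 5 mi.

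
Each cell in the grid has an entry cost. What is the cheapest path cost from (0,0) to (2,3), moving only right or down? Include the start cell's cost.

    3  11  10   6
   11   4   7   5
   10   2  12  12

Best path: (0,0)→(0,1)→(1,1)→(1,2)→(1,3)→(2,3)
Cost: 3 + 11 + 4 + 7 + 5 + 12 = 42
For comparison, the top-then-right route costs 47.

42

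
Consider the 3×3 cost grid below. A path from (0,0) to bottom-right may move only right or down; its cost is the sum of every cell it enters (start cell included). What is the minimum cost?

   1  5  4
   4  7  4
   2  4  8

19

Take [0,0] -> [1,0] -> [2,0] -> [2,1] -> [2,2] for a total of 1 + 4 + 2 + 4 + 8 = 19.
(Top row then right column would cost 22.)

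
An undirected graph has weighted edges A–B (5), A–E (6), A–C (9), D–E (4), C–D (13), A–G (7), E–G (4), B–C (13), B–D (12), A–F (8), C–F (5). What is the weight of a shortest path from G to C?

Some routes from G to C:
G→A→C: 7 + 9 = 16
G→A→F→C: 7 + 8 + 5 = 20
G→E→A→C: 4 + 6 + 9 = 19
Best route has total 16.

16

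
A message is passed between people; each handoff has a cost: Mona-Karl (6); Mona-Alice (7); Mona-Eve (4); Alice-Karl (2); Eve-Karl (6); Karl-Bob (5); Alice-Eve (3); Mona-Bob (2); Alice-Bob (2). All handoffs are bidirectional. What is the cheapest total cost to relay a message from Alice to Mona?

Checking several routes:
Alice - Bob - Mona: 2 + 2 = 4
Alice - Eve - Mona: 3 + 4 = 7
Alice - Mona: 7
The minimum is 4.

4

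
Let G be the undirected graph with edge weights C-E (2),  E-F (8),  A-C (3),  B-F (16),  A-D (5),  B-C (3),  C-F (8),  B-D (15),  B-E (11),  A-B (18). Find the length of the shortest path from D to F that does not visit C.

31

Routes from D to F avoiding C:
D → A → B → E → F: 5 + 18 + 11 + 8 = 42
D → A → B → F: 5 + 18 + 16 = 39
D → B → E → F: 15 + 11 + 8 = 34
D → B → F: 15 + 16 = 31
Best route has total 31.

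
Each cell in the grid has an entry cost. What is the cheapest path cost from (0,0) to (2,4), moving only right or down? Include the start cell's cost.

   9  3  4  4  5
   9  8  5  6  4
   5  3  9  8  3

32

Cheapest: (0,0) (0,1) (0,2) (0,3) (0,4) (1,4) (2,4)
  9 + 3 + 4 + 4 + 5 + 4 + 3 = 32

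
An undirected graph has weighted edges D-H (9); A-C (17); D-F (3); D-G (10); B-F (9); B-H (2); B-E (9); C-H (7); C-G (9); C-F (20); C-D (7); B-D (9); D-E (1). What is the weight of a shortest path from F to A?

27

Some routes from F to A:
F → D → C → A: 3 + 7 + 17 = 27
F → D → H → C → A: 3 + 9 + 7 + 17 = 36
F → B → H → C → A: 9 + 2 + 7 + 17 = 35
The minimum is 27.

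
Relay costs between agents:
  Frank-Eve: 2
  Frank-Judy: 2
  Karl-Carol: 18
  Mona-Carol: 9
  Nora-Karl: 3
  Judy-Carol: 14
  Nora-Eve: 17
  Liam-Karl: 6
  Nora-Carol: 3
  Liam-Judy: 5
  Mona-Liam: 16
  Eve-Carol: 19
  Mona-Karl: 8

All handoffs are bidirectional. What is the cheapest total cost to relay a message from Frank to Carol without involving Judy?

21

Paths from Frank to Carol avoiding Judy:
Frank-Eve-Nora-Karl-Liam-Mona-Carol: 2 + 17 + 3 + 6 + 16 + 9 = 53
Frank-Eve-Carol: 2 + 19 = 21
Frank-Eve-Nora-Karl-Mona-Carol: 2 + 17 + 3 + 8 + 9 = 39
Frank-Eve-Nora-Karl-Carol: 2 + 17 + 3 + 18 = 40
Frank-Eve-Nora-Carol: 2 + 17 + 3 = 22
The minimum is 21.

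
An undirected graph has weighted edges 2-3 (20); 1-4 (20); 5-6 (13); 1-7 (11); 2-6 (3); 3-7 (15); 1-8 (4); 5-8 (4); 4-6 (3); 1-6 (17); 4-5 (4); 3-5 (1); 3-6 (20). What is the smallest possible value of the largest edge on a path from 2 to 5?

A few of the 2→5 routes:
2 -> 6 -> 1 -> 8 -> 5: max(3, 17, 4, 4) = 17
2 -> 6 -> 1 -> 7 -> 3 -> 5: max(3, 17, 11, 15, 1) = 17
2 -> 6 -> 5: max(3, 13) = 13
2 -> 6 -> 4 -> 5: max(3, 3, 4) = 4
Best route has worst link 4.

4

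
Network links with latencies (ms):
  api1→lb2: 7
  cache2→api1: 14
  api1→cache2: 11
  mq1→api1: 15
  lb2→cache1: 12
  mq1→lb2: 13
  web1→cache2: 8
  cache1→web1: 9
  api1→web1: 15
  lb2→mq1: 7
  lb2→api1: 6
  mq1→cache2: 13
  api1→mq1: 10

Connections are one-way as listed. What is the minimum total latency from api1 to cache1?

Routes from api1 to cache1:
api1 → mq1 → lb2 → cache1: 10 + 13 + 12 = 35
api1 → lb2 → cache1: 7 + 12 = 19
The minimum is 19 ms.

19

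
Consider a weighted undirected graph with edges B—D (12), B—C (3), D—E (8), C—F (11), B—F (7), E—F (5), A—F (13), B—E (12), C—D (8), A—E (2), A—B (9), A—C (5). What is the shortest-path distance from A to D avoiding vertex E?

13

Comparing a few candidate routes:
A → B → C → D: 9 + 3 + 8 = 20
A → C → B → D: 5 + 3 + 12 = 20
A → C → D: 5 + 8 = 13
The minimum is 13.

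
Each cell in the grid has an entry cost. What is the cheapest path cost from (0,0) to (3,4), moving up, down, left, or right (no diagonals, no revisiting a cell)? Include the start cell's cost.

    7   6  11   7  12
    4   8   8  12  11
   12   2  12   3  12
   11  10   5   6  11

53

One optimal route is [0,0]→[1,0]→[1,1]→[2,1]→[2,2]→[2,3]→[3,3]→[3,4].
Its cost is 7 + 4 + 8 + 2 + 12 + 3 + 6 + 11 = 53.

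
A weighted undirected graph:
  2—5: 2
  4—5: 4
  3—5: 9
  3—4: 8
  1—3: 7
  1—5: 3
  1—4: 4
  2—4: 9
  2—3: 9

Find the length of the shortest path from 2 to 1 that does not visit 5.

Candidate routes:
2 -> 3 -> 1: 9 + 7 = 16
2 -> 4 -> 1: 9 + 4 = 13
2 -> 4 -> 3 -> 1: 9 + 8 + 7 = 24
2 -> 3 -> 4 -> 1: 9 + 8 + 4 = 21
Shortest: 13.

13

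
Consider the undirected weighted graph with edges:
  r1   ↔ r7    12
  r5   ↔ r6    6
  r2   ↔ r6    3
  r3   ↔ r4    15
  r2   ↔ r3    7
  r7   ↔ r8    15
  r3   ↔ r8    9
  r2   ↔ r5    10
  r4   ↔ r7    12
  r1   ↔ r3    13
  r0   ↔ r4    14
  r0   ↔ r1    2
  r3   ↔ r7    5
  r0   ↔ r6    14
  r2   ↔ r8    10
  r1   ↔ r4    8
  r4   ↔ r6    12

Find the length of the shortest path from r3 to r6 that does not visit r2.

Checking several routes:
r3-r1-r0-r6: 13 + 2 + 14 = 29
r3-r7-r4-r6: 5 + 12 + 12 = 29
r3-r4-r6: 15 + 12 = 27
Best route has total 27.

27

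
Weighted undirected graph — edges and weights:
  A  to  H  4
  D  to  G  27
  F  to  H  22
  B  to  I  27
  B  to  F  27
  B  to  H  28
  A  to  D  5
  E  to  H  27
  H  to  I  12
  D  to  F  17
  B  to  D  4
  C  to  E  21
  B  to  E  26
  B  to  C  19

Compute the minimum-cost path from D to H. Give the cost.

9

Checking several routes:
D→B→I→H: 4 + 27 + 12 = 43
D→A→H: 5 + 4 = 9
D→B→F→H: 4 + 27 + 22 = 53
D→F→H: 17 + 22 = 39
D→B→H: 4 + 28 = 32
Best route has total 9.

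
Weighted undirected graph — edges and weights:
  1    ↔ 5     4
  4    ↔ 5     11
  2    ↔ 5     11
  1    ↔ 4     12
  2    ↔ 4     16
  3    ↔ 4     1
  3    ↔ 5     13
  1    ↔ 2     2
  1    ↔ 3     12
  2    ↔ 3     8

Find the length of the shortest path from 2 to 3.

8

Checking several routes:
2-1-3: 2 + 12 = 14
2-1-4-3: 2 + 12 + 1 = 15
2-1-5-4-3: 2 + 4 + 11 + 1 = 18
2-4-3: 16 + 1 = 17
2-3: 8
Best route has total 8.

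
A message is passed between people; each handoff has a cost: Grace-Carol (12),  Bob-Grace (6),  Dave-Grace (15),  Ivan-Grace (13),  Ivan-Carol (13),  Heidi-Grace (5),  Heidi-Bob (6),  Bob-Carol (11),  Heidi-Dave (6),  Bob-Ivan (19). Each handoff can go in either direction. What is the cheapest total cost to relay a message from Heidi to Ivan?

A few of the Heidi→Ivan routes:
Heidi → Grace → Bob → Ivan: 5 + 6 + 19 = 30
Heidi → Bob → Grace → Ivan: 6 + 6 + 13 = 25
Heidi → Grace → Ivan: 5 + 13 = 18
Heidi → Bob → Ivan: 6 + 19 = 25
Heidi → Bob → Carol → Ivan: 6 + 11 + 13 = 30
Heidi → Grace → Carol → Ivan: 5 + 12 + 13 = 30
Shortest: 18.

18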